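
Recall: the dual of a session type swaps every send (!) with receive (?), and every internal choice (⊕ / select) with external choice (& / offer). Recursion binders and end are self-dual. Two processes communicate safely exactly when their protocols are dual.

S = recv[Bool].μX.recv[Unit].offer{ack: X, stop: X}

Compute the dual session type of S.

recv[Bool] ↦ send[Bool]
  μX ↦ μX  (rec unchanged)
    recv[Unit] ↦ send[Unit]
      offer{ack,stop} ↦ select{ack,stop}  (offer→select)
        • ack:
          X self-dual
        • stop:
          X self-dual

send[Bool].μX.send[Unit].select{ack: X, stop: X}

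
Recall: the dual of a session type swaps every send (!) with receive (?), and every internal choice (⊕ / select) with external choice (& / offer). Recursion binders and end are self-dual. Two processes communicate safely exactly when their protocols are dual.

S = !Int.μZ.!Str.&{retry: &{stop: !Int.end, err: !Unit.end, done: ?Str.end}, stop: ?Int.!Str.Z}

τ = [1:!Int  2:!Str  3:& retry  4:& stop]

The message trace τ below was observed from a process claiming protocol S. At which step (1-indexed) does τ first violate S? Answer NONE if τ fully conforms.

[1] !Int  match  residual = μZ.…
[2] !Str  match  residual = &{retry: &{stop: !Int.end, err: !Unit.end, done: ?Str.end}, stop: ?Int.!Str.μZ.…}
[3] & retry  match  residual = &{stop: !Int.end, err: !Unit.end, done: ?Str.end}
[4] & stop  match  residual = !Int.end
trace exhausted — no violation

NONE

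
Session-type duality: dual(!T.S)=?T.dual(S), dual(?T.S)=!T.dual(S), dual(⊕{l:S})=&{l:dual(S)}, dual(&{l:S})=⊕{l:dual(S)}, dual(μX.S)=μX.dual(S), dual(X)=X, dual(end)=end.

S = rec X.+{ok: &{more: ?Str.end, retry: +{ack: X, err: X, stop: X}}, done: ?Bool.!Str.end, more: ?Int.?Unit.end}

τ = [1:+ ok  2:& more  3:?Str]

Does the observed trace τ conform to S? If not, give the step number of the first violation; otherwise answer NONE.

step 1: + ok  match  now at &{more: ?Str.end, retry: +{ack: rec X.…, err: rec X.…, stop: rec X.…}}
step 2: & more  match  now at ?Str.end
step 3: ?Str  match  now at end
trace exhausted — no violation

NONE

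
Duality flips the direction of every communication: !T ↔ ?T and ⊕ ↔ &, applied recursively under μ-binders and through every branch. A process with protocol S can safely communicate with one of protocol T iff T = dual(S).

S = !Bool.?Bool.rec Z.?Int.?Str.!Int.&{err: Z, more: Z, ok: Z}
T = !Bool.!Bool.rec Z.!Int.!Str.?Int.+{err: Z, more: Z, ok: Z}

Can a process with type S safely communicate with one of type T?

NO

!Bool ‖ !Bool  ✗ same direction on both sides — not dual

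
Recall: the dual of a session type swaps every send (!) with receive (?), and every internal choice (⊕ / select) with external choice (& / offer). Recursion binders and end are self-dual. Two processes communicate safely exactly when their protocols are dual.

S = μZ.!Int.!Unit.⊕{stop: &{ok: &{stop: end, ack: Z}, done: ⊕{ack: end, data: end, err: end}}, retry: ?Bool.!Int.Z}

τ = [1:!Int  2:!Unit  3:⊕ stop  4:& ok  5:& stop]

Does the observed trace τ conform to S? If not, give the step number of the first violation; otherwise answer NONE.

NONE

[1] !Int  match  cont: !Unit.⊕{stop: &{ok: &{stop: end, ack: μZ.…}, done: ⊕{ack: end, data: end, err: end}}, retry: ?Bool.!Int.μZ.…}
[2] !Unit  match  cont: ⊕{stop: &{ok: &{stop: end, ack: μZ.…}, done: ⊕{ack: end, data: end, err: end}}, retry: ?Bool.!Int.μZ.…}
[3] ⊕ stop  match  cont: &{ok: &{stop: end, ack: μZ.…}, done: ⊕{ack: end, data: end, err: end}}
[4] & ok  match  cont: &{stop: end, ack: μZ.…}
[5] & stop  match  cont: end
all 5 steps conform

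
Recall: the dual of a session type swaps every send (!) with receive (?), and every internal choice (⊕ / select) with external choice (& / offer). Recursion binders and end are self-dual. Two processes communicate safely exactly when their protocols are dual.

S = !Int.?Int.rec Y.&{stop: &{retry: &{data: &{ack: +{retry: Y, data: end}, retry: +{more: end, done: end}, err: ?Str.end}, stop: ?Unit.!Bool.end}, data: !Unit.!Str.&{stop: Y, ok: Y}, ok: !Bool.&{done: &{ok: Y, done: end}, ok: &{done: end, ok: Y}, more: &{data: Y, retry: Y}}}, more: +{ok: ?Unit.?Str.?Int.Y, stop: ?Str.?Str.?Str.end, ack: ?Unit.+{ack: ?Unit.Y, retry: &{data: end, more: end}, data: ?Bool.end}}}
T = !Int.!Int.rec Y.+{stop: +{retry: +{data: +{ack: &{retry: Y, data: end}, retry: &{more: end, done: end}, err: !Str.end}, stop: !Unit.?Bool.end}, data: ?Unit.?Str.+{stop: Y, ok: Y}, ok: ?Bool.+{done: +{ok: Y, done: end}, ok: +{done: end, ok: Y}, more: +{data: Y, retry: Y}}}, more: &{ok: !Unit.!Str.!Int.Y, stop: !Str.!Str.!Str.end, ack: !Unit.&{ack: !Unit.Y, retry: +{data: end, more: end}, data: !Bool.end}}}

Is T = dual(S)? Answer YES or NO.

!Int ‖ !Int  ✗ same direction on both sides — not dual

NO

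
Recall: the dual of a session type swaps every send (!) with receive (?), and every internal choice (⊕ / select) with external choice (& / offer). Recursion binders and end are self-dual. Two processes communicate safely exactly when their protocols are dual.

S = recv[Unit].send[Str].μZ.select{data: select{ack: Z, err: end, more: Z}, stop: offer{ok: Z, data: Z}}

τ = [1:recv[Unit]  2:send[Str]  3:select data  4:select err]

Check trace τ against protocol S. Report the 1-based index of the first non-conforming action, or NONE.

[1] recv[Unit]  match  now at send[Str].μZ.…
[2] send[Str]  match  now at μZ.…
[3] select data  match  now at select{ack: μZ.…, err: end, more: μZ.…}
[4] select err  match  now at end
trace exhausted — no violation

NONE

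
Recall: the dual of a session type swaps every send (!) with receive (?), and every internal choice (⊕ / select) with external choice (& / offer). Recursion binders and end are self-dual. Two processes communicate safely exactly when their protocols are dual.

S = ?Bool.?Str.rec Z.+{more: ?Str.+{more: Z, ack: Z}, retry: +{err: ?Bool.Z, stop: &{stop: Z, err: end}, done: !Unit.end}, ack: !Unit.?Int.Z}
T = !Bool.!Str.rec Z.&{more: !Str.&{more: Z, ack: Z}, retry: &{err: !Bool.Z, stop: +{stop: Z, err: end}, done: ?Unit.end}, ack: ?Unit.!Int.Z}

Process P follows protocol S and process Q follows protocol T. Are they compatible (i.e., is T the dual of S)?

?Bool ‖ !Bool  ok
  ?Str ‖ !Str  ok
    rec Z ‖ rec Z  ok (μ self-dual)
      +{more,retry,ack} ‖ &{more,retry,ack}  ok same labels
        • more:
          ?Str ‖ !Str  ok
            +{more,ack} ‖ &{more,ack}  ok same labels
              • more:
                Z ‖ Z  ok
              • ack:
                Z ‖ Z  ok
        • retry:
          +{err,stop,done} ‖ &{err,stop,done}  ok same labels
            • err:
              ?Bool ‖ !Bool  ok
                Z ‖ Z  ok
            • stop:
              &{stop,err} ‖ +{stop,err}  ok same labels
                • stop:
                  Z ‖ Z  ok
                • err:
                  end ‖ end  ok
            • done:
              !Unit ‖ ?Unit  ok
                end ‖ end  ok
        • ack:
          !Unit ‖ ?Unit  ok
            ?Int ‖ !Int  ok
              Z ‖ Z  ok

YES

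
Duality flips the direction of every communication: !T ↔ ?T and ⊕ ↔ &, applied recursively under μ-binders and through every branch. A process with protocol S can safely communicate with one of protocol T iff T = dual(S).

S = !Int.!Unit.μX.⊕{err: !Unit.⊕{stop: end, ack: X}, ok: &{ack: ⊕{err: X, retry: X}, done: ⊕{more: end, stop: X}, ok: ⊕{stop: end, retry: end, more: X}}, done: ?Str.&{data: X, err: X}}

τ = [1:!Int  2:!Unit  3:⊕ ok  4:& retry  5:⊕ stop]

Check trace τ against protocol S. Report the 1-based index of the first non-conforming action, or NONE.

step 1: !Int  ✓  residual = !Unit.μX.…
step 2: !Unit  ✓  residual = μX.…
step 3: ⊕ ok  ✓  residual = &{ack: ⊕{err: μX.…, retry: μX.…}, done: ⊕{more: end, stop: μX.…}, ok: ⊕{stop: end, retry: end, more: μX.…}}
step 4: got & retry, protocol expects & ack or & done or & ok  ✗

4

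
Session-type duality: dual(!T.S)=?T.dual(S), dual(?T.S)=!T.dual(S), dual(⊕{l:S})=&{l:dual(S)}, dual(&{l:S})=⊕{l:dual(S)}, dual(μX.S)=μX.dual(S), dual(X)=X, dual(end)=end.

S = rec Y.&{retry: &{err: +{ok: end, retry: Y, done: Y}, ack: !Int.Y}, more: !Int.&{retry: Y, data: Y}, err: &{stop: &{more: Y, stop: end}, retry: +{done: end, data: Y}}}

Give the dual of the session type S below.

rec Y.+{retry: +{err: &{ok: end, retry: Y, done: Y}, ack: ?Int.Y}, more: ?Int.+{retry: Y, data: Y}, err: +{stop: +{more: Y, stop: end}, retry: &{done: end, data: Y}}}

rec Y → rec Y  (μ self-dual)
  &{retry,more,err} → +{retry,more,err}  (external→internal)
    • retry:
      &{err,ack} → +{err,ack}  (external→internal)
        • err:
          +{ok,retry,done} → &{ok,retry,done}  (select→offer)
            • ok:
              end ↦ end
            • retry:
              Y ↦ Y
            • done:
              Y ↦ Y
        • ack:
          !Int → ?Int
            Y ↦ Y
    • more:
      !Int → ?Int
        &{retry,data} → +{retry,data}  (external→internal)
          • retry:
            Y ↦ Y
          • data:
            Y ↦ Y
    • err:
      &{stop,retry} → +{stop,retry}  (external→internal)
        • stop:
          &{more,stop} → +{more,stop}  (external→internal)
            • more:
              Y ↦ Y
            • stop:
              end ↦ end
        • retry:
          +{done,data} → &{done,data}  (select→offer)
            • done:
              end ↦ end
            • data:
              Y ↦ Y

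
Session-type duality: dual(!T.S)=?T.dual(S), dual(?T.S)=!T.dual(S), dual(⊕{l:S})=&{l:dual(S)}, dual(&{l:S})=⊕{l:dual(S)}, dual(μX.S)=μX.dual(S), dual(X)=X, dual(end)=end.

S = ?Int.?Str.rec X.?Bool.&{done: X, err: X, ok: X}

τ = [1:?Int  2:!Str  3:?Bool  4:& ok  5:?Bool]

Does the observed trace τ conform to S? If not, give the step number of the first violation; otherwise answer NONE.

2

@1 ?Int  match  now at ?Str.rec X.…
@2 got !Str, protocol expects ?Str  ✗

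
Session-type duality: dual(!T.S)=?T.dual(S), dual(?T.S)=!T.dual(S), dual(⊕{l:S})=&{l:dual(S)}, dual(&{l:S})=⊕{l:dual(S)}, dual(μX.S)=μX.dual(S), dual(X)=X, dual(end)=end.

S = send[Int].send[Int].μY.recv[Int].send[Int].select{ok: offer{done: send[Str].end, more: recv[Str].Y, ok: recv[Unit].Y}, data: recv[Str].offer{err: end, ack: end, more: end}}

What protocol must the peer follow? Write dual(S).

send[Int] → recv[Int]
  send[Int] → recv[Int]
    μY → μY  (μ self-dual)
      recv[Int] → send[Int]
        send[Int] → recv[Int]
          select{ok,data} → offer{ok,data}  (internal→external)
            • ok:
              offer{done,more,ok} → select{done,more,ok}  (offer→select)
                • done:
                  send[Str] → recv[Str]
                    end self-dual
                • more:
                  recv[Str] → send[Str]
                    Y self-dual
                • ok:
                  recv[Unit] → send[Unit]
                    Y self-dual
            • data:
              recv[Str] → send[Str]
                offer{err,ack,more} → select{err,ack,more}  (offer→select)
                  • err:
                    end self-dual
                  • ack:
                    end self-dual
                  • more:
                    end self-dual

recv[Int].recv[Int].μY.send[Int].recv[Int].offer{ok: select{done: recv[Str].end, more: send[Str].Y, ok: send[Unit].Y}, data: send[Str].select{err: end, ack: end, more: end}}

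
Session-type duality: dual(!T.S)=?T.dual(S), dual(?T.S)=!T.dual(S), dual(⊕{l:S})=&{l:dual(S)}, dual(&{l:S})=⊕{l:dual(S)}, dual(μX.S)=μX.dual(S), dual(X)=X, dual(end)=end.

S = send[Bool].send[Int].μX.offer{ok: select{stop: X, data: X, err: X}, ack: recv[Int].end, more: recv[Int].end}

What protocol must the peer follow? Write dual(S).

recv[Bool].recv[Int].μX.select{ok: offer{stop: X, data: X, err: X}, ack: send[Int].end, more: send[Int].end}

send[Bool] → recv[Bool]
  send[Int] → recv[Int]
    μX → μX  (binder kept)
      offer{ok,ack,more} → select{ok,ack,more}  (offer→select)
        • ok:
          select{stop,data,err} → offer{stop,data,err}  (⊕→&)
            • stop:
              X self-dual
            • data:
              X self-dual
            • err:
              X self-dual
        • ack:
          recv[Int] → send[Int]
            end self-dual
        • more:
          recv[Int] → send[Int]
            end self-dual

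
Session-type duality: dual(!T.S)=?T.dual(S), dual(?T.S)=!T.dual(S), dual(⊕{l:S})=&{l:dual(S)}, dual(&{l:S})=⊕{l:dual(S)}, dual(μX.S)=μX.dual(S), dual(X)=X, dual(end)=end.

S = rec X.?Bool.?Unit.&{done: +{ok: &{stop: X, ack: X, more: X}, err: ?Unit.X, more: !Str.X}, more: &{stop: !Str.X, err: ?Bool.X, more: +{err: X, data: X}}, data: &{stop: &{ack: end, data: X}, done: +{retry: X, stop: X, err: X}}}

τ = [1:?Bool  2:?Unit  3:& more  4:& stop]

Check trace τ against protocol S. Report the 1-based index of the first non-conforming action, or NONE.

NONE

step 1: ?Bool  ✓  cont: ?Unit.&{done: +{ok: &{stop: rec X.…, ack: rec X.…, more: rec X.…}, err: ?Unit.rec X.…, more: !Str.rec X.…}, more: &{stop: !Str.rec X.…, err: ?Bool.rec X.…, more: +{err: rec X.…, data: rec X.…}}, data: &{stop: &{ack: end, data: rec X.…}, done: +{retry: rec X.…, stop: rec X.…, err: rec X.…}}}
step 2: ?Unit  ✓  cont: &{done: +{ok: &{stop: rec X.…, ack: rec X.…, more: rec X.…}, err: ?Unit.rec X.…, more: !Str.rec X.…}, more: &{stop: !Str.rec X.…, err: ?Bool.rec X.…, more: +{err: rec X.…, data: rec X.…}}, data: &{stop: &{ack: end, data: rec X.…}, done: +{retry: rec X.…, stop: rec X.…, err: rec X.…}}}
step 3: & more  ✓  cont: &{stop: !Str.rec X.…, err: ?Bool.rec X.…, more: +{err: rec X.…, data: rec X.…}}
step 4: & stop  ✓  cont: !Str.rec X.…
all 4 steps conform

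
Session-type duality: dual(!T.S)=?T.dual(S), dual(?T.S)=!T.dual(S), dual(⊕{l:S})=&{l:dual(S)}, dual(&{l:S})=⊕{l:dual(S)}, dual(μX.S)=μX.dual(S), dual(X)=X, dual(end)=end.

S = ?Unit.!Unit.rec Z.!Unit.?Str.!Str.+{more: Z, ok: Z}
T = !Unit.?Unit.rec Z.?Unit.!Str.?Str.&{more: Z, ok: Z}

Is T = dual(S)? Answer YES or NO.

YES

?Unit ‖ !Unit  ok
  !Unit ‖ ?Unit  ok
    rec Z ‖ rec Z  ok (rec unchanged)
      !Unit ‖ ?Unit  ok
        ?Str ‖ !Str  ok
          !Str ‖ ?Str  ok
            +{more,ok} ‖ &{more,ok}  ok same labels
              case more:
                Z ‖ Z  ok
              case ok:
                Z ‖ Z  ok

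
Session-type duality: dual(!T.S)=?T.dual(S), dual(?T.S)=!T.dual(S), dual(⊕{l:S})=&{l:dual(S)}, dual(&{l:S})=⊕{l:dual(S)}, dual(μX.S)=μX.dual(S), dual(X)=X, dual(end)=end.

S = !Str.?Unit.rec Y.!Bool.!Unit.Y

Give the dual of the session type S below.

!Str ↦ ?Str
  ?Unit ↦ !Unit
    rec Y ↦ rec Y  (rec unchanged)
      !Bool ↦ ?Bool
        !Unit ↦ ?Unit
          Y self-dual

?Str.!Unit.rec Y.?Bool.?Unit.Y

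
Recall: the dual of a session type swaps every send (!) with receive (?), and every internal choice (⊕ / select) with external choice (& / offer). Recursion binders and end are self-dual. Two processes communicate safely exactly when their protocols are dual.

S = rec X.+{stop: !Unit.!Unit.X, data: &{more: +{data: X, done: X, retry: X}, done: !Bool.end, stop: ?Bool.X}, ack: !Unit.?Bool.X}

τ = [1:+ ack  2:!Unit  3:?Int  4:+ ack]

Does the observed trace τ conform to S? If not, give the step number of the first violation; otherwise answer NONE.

@1 + ack  ✓  state: !Unit.?Bool.rec X.…
@2 !Unit  ✓  state: ?Bool.rec X.…
@3 got ?Int, protocol expects ?Bool  ✗

3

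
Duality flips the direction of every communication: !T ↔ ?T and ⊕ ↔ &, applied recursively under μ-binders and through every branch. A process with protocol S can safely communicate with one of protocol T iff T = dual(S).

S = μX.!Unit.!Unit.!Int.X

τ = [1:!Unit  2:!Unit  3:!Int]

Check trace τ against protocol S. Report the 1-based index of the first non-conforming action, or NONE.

step 1: !Unit  match  state: !Unit.!Int.μX.…
step 2: !Unit  match  state: !Int.μX.…
step 3: !Int  match  state: μX.…
trace exhausted — no violation

NONE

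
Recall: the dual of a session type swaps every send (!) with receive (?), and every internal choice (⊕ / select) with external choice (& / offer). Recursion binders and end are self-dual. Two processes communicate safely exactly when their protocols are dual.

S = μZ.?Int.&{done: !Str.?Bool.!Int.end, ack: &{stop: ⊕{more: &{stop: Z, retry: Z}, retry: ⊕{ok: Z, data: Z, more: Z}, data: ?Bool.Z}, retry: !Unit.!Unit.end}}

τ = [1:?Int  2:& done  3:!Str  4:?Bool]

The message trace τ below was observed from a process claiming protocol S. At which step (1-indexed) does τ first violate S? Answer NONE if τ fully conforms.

NONE

@1 ?Int  ✓  state: &{done: !Str.?Bool.!Int.end, ack: &{stop: ⊕{more: &{stop: μZ.…, retry: μZ.…}, retry: ⊕{ok: μZ.…, data: μZ.…, more: μZ.…}, data: ?Bool.μZ.…}, retry: !Unit.!Unit.end}}
@2 & done  ✓  state: !Str.?Bool.!Int.end
@3 !Str  ✓  state: ?Bool.!Int.end
@4 ?Bool  ✓  state: !Int.end
trace exhausted — no violation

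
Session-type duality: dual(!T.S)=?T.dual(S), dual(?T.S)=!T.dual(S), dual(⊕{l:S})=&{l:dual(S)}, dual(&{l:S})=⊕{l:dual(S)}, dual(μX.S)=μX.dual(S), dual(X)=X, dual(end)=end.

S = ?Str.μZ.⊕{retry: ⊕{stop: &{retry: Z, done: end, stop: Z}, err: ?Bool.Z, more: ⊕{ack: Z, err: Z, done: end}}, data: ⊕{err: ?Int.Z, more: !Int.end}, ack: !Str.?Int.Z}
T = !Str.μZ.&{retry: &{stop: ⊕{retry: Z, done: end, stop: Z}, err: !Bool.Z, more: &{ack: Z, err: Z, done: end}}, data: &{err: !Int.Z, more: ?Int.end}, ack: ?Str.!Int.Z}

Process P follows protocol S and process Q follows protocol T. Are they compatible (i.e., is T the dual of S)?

YES

?Str ‖ !Str  ✓
  μZ ‖ μZ  ✓ (μ self-dual)
    ⊕{retry,data,ack} ‖ &{retry,data,ack}  ✓ labels match
      case retry:
        ⊕{stop,err,more} ‖ &{stop,err,more}  ✓ labels match
          case stop:
            &{retry,done,stop} ‖ ⊕{retry,done,stop}  ✓ labels match
              case retry:
                Z ‖ Z  ✓
              case done:
                end ‖ end  ✓
              case stop:
                Z ‖ Z  ✓
          case err:
            ?Bool ‖ !Bool  ✓
              Z ‖ Z  ✓
          case more:
            ⊕{ack,err,done} ‖ &{ack,err,done}  ✓ labels match
              case ack:
                Z ‖ Z  ✓
              case err:
                Z ‖ Z  ✓
              case done:
                end ‖ end  ✓
      case data:
        ⊕{err,more} ‖ &{err,more}  ✓ labels match
          case err:
            ?Int ‖ !Int  ✓
              Z ‖ Z  ✓
          case more:
            !Int ‖ ?Int  ✓
              end ‖ end  ✓
      case ack:
        !Str ‖ ?Str  ✓
          ?Int ‖ !Int  ✓
            Z ‖ Z  ✓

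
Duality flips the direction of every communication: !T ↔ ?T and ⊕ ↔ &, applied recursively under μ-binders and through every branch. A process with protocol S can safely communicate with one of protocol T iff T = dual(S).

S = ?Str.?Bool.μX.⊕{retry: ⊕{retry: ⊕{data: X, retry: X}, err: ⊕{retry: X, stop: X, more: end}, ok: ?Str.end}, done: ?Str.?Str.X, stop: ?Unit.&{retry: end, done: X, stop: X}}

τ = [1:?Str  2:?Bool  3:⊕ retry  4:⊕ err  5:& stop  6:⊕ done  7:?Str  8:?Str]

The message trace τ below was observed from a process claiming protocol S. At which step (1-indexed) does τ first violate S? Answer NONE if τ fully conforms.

5

step 1: ?Str  match  now at ?Bool.μX.…
step 2: ?Bool  match  now at μX.…
step 3: ⊕ retry  match  now at ⊕{retry: ⊕{data: μX.…, retry: μX.…}, err: ⊕{retry: μX.…, stop: μX.…, more: end}, ok: ?Str.end}
step 4: ⊕ err  match  now at ⊕{retry: μX.…, stop: μX.…, more: end}
step 5: got & stop, protocol expects ⊕ retry or ⊕ stop or ⊕ more  ✗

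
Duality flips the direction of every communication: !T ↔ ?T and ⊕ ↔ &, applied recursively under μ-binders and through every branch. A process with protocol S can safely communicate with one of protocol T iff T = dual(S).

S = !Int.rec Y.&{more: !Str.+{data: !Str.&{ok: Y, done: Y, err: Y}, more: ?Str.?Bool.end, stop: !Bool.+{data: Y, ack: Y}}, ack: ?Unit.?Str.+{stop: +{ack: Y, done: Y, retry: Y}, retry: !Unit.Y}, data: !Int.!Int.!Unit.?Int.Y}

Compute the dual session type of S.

?Int.rec Y.+{more: ?Str.&{data: ?Str.+{ok: Y, done: Y, err: Y}, more: !Str.!Bool.end, stop: ?Bool.&{data: Y, ack: Y}}, ack: !Unit.!Str.&{stop: &{ack: Y, done: Y, retry: Y}, retry: ?Unit.Y}, data: ?Int.?Int.?Unit.!Int.Y}

!Int ↦ ?Int
  rec Y ↦ rec Y  (rec unchanged)
    &{more,ack,data} ↦ +{more,ack,data}  (offer→select)
      • more:
        !Str ↦ ?Str
          +{data,more,stop} ↦ &{data,more,stop}  (internal→external)
            • data:
              !Str ↦ ?Str
                &{ok,done,err} ↦ +{ok,done,err}  (offer→select)
                  • ok:
                    dual(Y) = Y
                  • done:
                    dual(Y) = Y
                  • err:
                    dual(Y) = Y
            • more:
              ?Str ↦ !Str
                ?Bool ↦ !Bool
                  dual(end) = end
            • stop:
              !Bool ↦ ?Bool
                +{data,ack} ↦ &{data,ack}  (internal→external)
                  • data:
                    dual(Y) = Y
                  • ack:
                    dual(Y) = Y
      • ack:
        ?Unit ↦ !Unit
          ?Str ↦ !Str
            +{stop,retry} ↦ &{stop,retry}  (internal→external)
              • stop:
                +{ack,done,retry} ↦ &{ack,done,retry}  (internal→external)
                  • ack:
                    dual(Y) = Y
                  • done:
                    dual(Y) = Y
                  • retry:
                    dual(Y) = Y
              • retry:
                !Unit ↦ ?Unit
                  dual(Y) = Y
      • data:
        !Int ↦ ?Int
          !Int ↦ ?Int
            !Unit ↦ ?Unit
              ?Int ↦ !Int
                dual(Y) = Y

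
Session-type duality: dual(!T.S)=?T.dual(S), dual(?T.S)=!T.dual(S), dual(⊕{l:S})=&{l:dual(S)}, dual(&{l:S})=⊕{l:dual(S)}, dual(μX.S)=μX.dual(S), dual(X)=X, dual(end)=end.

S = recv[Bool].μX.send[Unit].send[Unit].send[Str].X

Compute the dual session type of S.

send[Bool].μX.recv[Unit].recv[Unit].recv[Str].X

recv[Bool] = send[Bool]
  μX = μX  (rec unchanged)
    send[Unit] = recv[Unit]
      send[Unit] = recv[Unit]
        send[Str] = recv[Str]
          X ↦ X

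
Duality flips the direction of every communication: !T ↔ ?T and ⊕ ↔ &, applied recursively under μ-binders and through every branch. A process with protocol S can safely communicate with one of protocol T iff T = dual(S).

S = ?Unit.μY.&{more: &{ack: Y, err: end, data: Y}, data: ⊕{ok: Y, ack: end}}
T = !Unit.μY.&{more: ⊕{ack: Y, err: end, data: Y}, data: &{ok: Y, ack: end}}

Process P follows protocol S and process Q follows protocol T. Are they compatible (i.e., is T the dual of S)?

NO

?Unit vs !Unit  match
  μY vs μY  match (binder kept)
    &{more,data} vs &{more,data}  ✗ choice polarity not flipped — not dual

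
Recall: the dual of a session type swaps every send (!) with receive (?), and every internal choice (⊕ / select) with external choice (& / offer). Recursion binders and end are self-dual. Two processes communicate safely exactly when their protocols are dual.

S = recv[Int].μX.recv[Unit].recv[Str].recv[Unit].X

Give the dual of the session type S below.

send[Int].μX.send[Unit].send[Str].send[Unit].X

recv[Int] ↦ send[Int]
  μX ↦ μX  (μ self-dual)
    recv[Unit] ↦ send[Unit]
      recv[Str] ↦ send[Str]
        recv[Unit] ↦ send[Unit]
          dual(X) = X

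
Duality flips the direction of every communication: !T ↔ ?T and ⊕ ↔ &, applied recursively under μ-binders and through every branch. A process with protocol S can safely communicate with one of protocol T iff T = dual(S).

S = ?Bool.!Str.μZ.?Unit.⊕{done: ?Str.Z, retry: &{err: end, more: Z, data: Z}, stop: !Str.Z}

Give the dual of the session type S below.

!Bool.?Str.μZ.!Unit.&{done: !Str.Z, retry: ⊕{err: end, more: Z, data: Z}, stop: ?Str.Z}

?Bool = !Bool
  !Str = ?Str
    μZ = μZ  (binder kept)
      ?Unit = !Unit
        ⊕{done,retry,stop} = &{done,retry,stop}  (select→offer)
          • done:
            ?Str = !Str
              Z ↦ Z
          • retry:
            &{err,more,data} = ⊕{err,more,data}  (external→internal)
              • err:
                end ↦ end
              • more:
                Z ↦ Z
              • data:
                Z ↦ Z
          • stop:
            !Str = ?Str
              Z ↦ Z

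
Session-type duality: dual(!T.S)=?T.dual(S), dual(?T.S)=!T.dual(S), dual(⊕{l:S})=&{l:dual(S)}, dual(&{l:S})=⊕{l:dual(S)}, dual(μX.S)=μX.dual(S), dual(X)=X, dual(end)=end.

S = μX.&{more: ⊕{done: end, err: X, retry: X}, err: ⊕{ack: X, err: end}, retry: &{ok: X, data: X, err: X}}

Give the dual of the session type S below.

μX = μX  (binder kept)
  &{more,err,retry} = ⊕{more,err,retry}  (&→⊕)
    [more]
      ⊕{done,err,retry} = &{done,err,retry}  (⊕→&)
        [done]
          dual(end) = end
        [err]
          dual(X) = X
        [retry]
          dual(X) = X
    [err]
      ⊕{ack,err} = &{ack,err}  (⊕→&)
        [ack]
          dual(X) = X
        [err]
          dual(end) = end
    [retry]
      &{ok,data,err} = ⊕{ok,data,err}  (&→⊕)
        [ok]
          dual(X) = X
        [data]
          dual(X) = X
        [err]
          dual(X) = X

μX.⊕{more: &{done: end, err: X, retry: X}, err: &{ack: X, err: end}, retry: ⊕{ok: X, data: X, err: X}}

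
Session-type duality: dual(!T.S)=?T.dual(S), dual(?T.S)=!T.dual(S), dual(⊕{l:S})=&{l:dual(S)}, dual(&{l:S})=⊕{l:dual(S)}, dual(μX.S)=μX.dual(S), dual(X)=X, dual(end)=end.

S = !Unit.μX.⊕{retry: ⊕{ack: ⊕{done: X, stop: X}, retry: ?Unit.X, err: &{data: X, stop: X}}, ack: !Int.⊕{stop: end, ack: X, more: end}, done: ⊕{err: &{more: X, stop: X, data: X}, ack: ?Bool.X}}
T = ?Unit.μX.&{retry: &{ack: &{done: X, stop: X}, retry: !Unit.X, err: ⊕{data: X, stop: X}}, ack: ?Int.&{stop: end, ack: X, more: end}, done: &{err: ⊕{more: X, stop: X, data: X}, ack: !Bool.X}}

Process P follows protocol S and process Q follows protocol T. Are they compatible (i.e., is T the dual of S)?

YES

!Unit | ?Unit  match
  μX | μX  match (binder kept)
    ⊕{retry,ack,done} | &{retry,ack,done}  match labels match
      [retry]
        ⊕{ack,retry,err} | &{ack,retry,err}  match labels match
          [ack]
            ⊕{done,stop} | &{done,stop}  match labels match
              [done]
                X | X  match
              [stop]
                X | X  match
          [retry]
            ?Unit | !Unit  match
              X | X  match
          [err]
            &{data,stop} | ⊕{data,stop}  match labels match
              [data]
                X | X  match
              [stop]
                X | X  match
      [ack]
        !Int | ?Int  match
          ⊕{stop,ack,more} | &{stop,ack,more}  match labels match
            [stop]
              end | end  match
            [ack]
              X | X  match
            [more]
              end | end  match
      [done]
        ⊕{err,ack} | &{err,ack}  match labels match
          [err]
            &{more,stop,data} | ⊕{more,stop,data}  match labels match
              [more]
                X | X  match
              [stop]
                X | X  match
              [data]
                X | X  match
          [ack]
            ?Bool | !Bool  match
              X | X  match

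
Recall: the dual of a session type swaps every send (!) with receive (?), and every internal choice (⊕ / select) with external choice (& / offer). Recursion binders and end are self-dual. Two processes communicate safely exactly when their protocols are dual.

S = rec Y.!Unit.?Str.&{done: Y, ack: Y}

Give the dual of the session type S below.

rec Y → rec Y  (rec unchanged)
  !Unit → ?Unit
    ?Str → !Str
      &{done,ack} → +{done,ack}  (external→internal)
        • done:
          dual(Y) = Y
        • ack:
          dual(Y) = Y

rec Y.?Unit.!Str.+{done: Y, ack: Y}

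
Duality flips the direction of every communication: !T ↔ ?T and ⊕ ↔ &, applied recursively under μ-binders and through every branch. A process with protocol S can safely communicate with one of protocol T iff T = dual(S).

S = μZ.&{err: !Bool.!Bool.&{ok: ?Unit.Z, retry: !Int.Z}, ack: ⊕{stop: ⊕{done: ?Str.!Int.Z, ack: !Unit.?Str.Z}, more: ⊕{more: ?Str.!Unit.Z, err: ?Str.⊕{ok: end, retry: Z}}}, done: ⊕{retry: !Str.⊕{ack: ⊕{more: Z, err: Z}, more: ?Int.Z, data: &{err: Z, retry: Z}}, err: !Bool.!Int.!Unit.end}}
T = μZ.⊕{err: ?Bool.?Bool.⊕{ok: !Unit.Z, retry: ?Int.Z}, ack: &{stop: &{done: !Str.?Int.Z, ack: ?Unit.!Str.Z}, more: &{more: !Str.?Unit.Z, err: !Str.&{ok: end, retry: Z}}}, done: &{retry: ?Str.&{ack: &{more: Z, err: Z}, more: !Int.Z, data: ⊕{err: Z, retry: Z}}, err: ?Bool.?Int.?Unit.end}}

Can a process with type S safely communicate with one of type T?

μZ vs μZ  ok (rec unchanged)
  &{err,ack,done} vs ⊕{err,ack,done}  ok same labels
    [err]
      !Bool vs ?Bool  ok
        !Bool vs ?Bool  ok
          &{ok,retry} vs ⊕{ok,retry}  ok same labels
            [ok]
              ?Unit vs !Unit  ok
                Z vs Z  ok
            [retry]
              !Int vs ?Int  ok
                Z vs Z  ok
    [ack]
      ⊕{stop,more} vs &{stop,more}  ok same labels
        [stop]
          ⊕{done,ack} vs &{done,ack}  ok same labels
            [done]
              ?Str vs !Str  ok
                !Int vs ?Int  ok
                  Z vs Z  ok
            [ack]
              !Unit vs ?Unit  ok
                ?Str vs !Str  ok
                  Z vs Z  ok
        [more]
          ⊕{more,err} vs &{more,err}  ok same labels
            [more]
              ?Str vs !Str  ok
                !Unit vs ?Unit  ok
                  Z vs Z  ok
            [err]
              ?Str vs !Str  ok
                ⊕{ok,retry} vs &{ok,retry}  ok same labels
                  [ok]
                    end vs end  ok
                  [retry]
                    Z vs Z  ok
    [done]
      ⊕{retry,err} vs &{retry,err}  ok same labels
        [retry]
          !Str vs ?Str  ok
            ⊕{ack,more,data} vs &{ack,more,data}  ok same labels
              [ack]
                ⊕{more,err} vs &{more,err}  ok same labels
                  [more]
                    Z vs Z  ok
                  [err]
                    Z vs Z  ok
              [more]
                ?Int vs !Int  ok
                  Z vs Z  ok
              [data]
                &{err,retry} vs ⊕{err,retry}  ok same labels
                  [err]
                    Z vs Z  ok
                  [retry]
                    Z vs Z  ok
        [err]
          !Bool vs ?Bool  ok
            !Int vs ?Int  ok
              !Unit vs ?Unit  ok
                end vs end  ok

YES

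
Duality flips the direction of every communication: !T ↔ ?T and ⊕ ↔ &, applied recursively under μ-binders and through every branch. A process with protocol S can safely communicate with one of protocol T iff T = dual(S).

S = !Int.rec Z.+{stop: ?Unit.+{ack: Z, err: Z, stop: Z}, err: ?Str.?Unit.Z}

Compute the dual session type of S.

!Int → ?Int
  rec Z → rec Z  (binder kept)
    +{stop,err} → &{stop,err}  (⊕→&)
      [stop]
        ?Unit → !Unit
          +{ack,err,stop} → &{ack,err,stop}  (⊕→&)
            [ack]
              Z self-dual
            [err]
              Z self-dual
            [stop]
              Z self-dual
      [err]
        ?Str → !Str
          ?Unit → !Unit
            Z self-dual

?Int.rec Z.&{stop: !Unit.&{ack: Z, err: Z, stop: Z}, err: !Str.!Unit.Z}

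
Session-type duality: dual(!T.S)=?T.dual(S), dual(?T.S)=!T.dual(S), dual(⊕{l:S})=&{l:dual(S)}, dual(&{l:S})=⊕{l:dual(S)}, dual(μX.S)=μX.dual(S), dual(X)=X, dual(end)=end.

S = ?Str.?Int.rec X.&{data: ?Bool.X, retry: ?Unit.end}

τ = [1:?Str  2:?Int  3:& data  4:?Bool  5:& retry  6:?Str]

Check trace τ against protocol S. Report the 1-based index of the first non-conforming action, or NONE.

6

step 1: ?Str  ✓  state: ?Int.rec X.…
step 2: ?Int  ✓  state: rec X.…
step 3: & data  ✓  state: ?Bool.rec X.…
step 4: ?Bool  ✓  state: rec X.…
step 5: & retry  ✓  state: ?Unit.end
step 6: got ?Str, protocol expects ?Unit  ✗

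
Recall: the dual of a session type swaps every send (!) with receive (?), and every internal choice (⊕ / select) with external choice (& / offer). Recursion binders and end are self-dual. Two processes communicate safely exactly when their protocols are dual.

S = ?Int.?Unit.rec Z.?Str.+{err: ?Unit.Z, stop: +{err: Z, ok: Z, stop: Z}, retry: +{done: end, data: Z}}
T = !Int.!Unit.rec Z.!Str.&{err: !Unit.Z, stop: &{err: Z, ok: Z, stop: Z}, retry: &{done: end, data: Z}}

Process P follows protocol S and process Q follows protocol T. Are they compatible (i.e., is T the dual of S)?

?Int vs !Int  ✓
  ?Unit vs !Unit  ✓
    rec Z vs rec Z  ✓ (μ self-dual)
      ?Str vs !Str  ✓
        +{err,stop,retry} vs &{err,stop,retry}  ✓ label sets agree
          [err]
            ?Unit vs !Unit  ✓
              Z vs Z  ✓
          [stop]
            +{err,ok,stop} vs &{err,ok,stop}  ✓ label sets agree
              [err]
                Z vs Z  ✓
              [ok]
                Z vs Z  ✓
              [stop]
                Z vs Z  ✓
          [retry]
            +{done,data} vs &{done,data}  ✓ label sets agree
              [done]
                end vs end  ✓
              [data]
                Z vs Z  ✓

YES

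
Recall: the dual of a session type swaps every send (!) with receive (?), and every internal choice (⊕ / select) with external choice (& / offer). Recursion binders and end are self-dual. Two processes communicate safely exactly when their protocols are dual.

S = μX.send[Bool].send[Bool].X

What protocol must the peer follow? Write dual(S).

μX.recv[Bool].recv[Bool].X

μX ↦ μX  (binder kept)
  send[Bool] ↦ recv[Bool]
    send[Bool] ↦ recv[Bool]
      dual(X) = X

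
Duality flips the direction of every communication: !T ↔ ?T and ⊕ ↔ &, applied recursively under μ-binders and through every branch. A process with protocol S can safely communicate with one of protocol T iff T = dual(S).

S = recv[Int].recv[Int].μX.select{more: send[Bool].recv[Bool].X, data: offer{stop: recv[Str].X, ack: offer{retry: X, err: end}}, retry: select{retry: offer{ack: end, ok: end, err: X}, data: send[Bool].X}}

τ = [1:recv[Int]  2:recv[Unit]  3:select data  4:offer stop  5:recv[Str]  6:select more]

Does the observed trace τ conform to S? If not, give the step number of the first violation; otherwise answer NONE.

step 1: recv[Int]  ✓  state: recv[Int].μX.…
step 2: got recv[Unit], protocol expects recv[Int]  ✗

2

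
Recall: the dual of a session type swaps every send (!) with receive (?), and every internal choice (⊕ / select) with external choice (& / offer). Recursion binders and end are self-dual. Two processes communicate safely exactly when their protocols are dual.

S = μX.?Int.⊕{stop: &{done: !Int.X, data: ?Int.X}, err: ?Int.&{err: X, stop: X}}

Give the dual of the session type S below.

μX = μX  (binder kept)
  ?Int = !Int
    ⊕{stop,err} = &{stop,err}  (⊕→&)
      case stop:
        &{done,data} = ⊕{done,data}  (&→⊕)
          case done:
            !Int = ?Int
              dual(X) = X
          case data:
            ?Int = !Int
              dual(X) = X
      case err:
        ?Int = !Int
          &{err,stop} = ⊕{err,stop}  (&→⊕)
            case err:
              dual(X) = X
            case stop:
              dual(X) = X

μX.!Int.&{stop: ⊕{done: ?Int.X, data: !Int.X}, err: !Int.⊕{err: X, stop: X}}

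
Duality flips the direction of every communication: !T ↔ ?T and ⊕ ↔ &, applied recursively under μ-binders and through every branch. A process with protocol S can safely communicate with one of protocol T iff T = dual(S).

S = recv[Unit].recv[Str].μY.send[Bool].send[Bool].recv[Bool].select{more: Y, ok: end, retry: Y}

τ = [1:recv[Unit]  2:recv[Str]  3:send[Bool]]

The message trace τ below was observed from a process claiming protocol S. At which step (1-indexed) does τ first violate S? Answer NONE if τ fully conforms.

step 1: recv[Unit]  ✓  residual = recv[Str].μY.…
step 2: recv[Str]  ✓  residual = μY.…
step 3: send[Bool]  ✓  residual = send[Bool].recv[Bool].select{more: μY.…, ok: end, retry: μY.…}
all 3 steps conform

NONE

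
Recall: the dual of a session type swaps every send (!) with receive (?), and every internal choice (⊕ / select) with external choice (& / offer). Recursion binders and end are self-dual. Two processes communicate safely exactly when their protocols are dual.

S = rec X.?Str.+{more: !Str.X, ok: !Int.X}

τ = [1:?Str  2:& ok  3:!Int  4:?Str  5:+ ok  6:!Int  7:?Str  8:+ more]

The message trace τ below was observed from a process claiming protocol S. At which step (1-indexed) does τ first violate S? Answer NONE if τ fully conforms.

2

@1 ?Str  ✓  now at +{more: !Str.rec X.…, ok: !Int.rec X.…}
@2 got & ok, protocol expects + more or + ok  ✗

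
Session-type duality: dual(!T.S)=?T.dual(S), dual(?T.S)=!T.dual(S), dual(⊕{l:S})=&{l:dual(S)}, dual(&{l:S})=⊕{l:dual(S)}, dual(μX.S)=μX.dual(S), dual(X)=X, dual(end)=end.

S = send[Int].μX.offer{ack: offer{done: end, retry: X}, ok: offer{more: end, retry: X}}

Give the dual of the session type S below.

recv[Int].μX.select{ack: select{done: end, retry: X}, ok: select{more: end, retry: X}}

send[Int] = recv[Int]
  μX = μX  (rec unchanged)
    offer{ack,ok} = select{ack,ok}  (external→internal)
      [ack]
        offer{done,retry} = select{done,retry}  (external→internal)
          [done]
            end self-dual
          [retry]
            X self-dual
      [ok]
        offer{more,retry} = select{more,retry}  (external→internal)
          [more]
            end self-dual
          [retry]
            X self-dual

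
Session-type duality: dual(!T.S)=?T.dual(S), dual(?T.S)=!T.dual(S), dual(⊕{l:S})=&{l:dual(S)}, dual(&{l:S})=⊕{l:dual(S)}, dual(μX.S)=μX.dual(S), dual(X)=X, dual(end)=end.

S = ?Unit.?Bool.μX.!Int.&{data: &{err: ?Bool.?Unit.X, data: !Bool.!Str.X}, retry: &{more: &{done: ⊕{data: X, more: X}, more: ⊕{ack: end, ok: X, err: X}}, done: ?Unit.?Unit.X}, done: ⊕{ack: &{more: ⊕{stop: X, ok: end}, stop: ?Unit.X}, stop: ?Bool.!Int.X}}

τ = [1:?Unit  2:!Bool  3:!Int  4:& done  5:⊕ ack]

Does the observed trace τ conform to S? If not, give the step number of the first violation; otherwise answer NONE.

2

[1] ?Unit  ok  cont: ?Bool.μX.…
[2] got !Bool, protocol expects ?Bool  ✗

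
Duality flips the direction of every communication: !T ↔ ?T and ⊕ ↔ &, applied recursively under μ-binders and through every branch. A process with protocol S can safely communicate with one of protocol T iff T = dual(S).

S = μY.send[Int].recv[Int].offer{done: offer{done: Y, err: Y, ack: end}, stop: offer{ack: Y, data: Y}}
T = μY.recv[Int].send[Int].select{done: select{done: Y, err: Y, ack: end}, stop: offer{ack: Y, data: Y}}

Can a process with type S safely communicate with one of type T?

μY vs μY  match (binder kept)
  send[Int] vs recv[Int]  match
    recv[Int] vs send[Int]  match
      offer{done,stop} vs select{done,stop}  match label sets agree
        [done]
          offer{done,err,ack} vs select{done,err,ack}  match label sets agree
            [done]
              Y vs Y  match
            [err]
              Y vs Y  match
            [ack]
              end vs end  match
        [stop]
          offer{ack,data} vs offer{ack,data}  ✗ choice polarity not flipped — not dual

NO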